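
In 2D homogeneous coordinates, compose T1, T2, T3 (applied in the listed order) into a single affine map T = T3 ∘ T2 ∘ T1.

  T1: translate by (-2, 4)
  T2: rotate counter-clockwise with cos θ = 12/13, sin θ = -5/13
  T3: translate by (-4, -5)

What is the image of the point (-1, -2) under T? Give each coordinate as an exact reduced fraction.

T(p) = (-6, -2)

T1 translate by (-2, 4): (-1, -2) → (-3, 2)
T2 rotate counter-clockwise with cos θ = 12/13, sin θ = -5/13: (-3, 2) → (-2, 3)
T3 translate by (-4, -5): (-2, 3) → (-6, -2)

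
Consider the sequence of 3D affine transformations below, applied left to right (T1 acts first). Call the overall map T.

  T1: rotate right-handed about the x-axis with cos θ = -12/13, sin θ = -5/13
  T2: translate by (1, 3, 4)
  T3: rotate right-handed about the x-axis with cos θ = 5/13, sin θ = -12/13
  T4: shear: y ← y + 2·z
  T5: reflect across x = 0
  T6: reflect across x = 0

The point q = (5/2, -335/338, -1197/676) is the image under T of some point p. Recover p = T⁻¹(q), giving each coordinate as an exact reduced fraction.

p = (3/2, 5/4, 2)

T1 = [1 0 0 0; 0 -12/13 5/13 0; 0 -5/13 -12/13 0; 0 0 0 1]
T2·T1 = [1 0 0 1; 0 -12/13 5/13 3; 0 -5/13 -12/13 4; 0 0 0 1]
T3·…·T1 = [1 0 0 1; 0 -120/169 -119/169 63/13; 0 119/169 -120/169 -16/13; 0 0 0 1]
T4·…·T1 = [1 0 0 1; 0 118/169 -359/169 31/13; 0 119/169 -120/169 -16/13; 0 0 0 1]
T5·…·T1 = [-1 0 0 -1; 0 118/169 -359/169 31/13; 0 119/169 -120/169 -16/13; 0 0 0 1]
T6·…·T1 = [1 0 0 1; 0 118/169 -359/169 31/13; 0 119/169 -120/169 -16/13; 0 0 0 1]
det M = 1; M⁻¹ = [1 0 0 -1; 0 -120/169 359/169 56/13; 0 -119/169 118/169 33/13; 0 0 0 1]
M⁻¹ · (5/2, -335/338, -1197/676)ᵀ = (3/2, 5/4, 2)ᵀ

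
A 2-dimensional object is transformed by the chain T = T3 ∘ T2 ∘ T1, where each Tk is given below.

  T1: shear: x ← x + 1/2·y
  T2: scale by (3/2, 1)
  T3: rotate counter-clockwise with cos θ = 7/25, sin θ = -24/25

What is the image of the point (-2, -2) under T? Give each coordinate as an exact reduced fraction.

T1 shear: x ← x + 1/2·y: (-2, -2) → (-3, -2)
T2 scale by (3/2, 1): (-3, -2) → (-9/2, -2)
T3 rotate counter-clockwise with cos θ = 7/25, sin θ = -24/25: (-9/2, -2) → (-159/50, 94/25)

T(p) = (-159/50, 94/25)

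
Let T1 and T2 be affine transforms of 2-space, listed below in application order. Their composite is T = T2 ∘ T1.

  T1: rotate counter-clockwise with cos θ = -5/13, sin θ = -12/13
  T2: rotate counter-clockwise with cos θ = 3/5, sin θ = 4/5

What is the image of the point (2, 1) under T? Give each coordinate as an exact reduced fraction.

T(p) = (122/65, -79/65)

T1 rotate counter-clockwise with cos θ = -5/13, sin θ = -12/13: (2, 1) → (2/13, -29/13)
T2 rotate counter-clockwise with cos θ = 3/5, sin θ = 4/5: (2/13, -29/13) → (122/65, -79/65)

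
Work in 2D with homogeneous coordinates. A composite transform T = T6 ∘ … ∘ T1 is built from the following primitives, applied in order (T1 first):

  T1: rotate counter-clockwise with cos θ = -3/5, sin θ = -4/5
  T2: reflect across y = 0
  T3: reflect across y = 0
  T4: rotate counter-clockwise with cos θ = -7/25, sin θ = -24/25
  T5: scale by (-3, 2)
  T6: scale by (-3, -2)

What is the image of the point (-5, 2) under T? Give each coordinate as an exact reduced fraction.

T1 rotate counter-clockwise with cos θ = -3/5, sin θ = -4/5: (-5, 2) → (23/5, 14/5)
T2 reflect across y = 0: (23/5, 14/5) → (23/5, -14/5)
T3 reflect across y = 0: (23/5, -14/5) → (23/5, 14/5)
T4 rotate counter-clockwise with cos θ = -7/25, sin θ = -24/25: (23/5, 14/5) → (7/5, -26/5)
T5 scale by (-3, 2): (7/5, -26/5) → (-21/5, -52/5)
T6 scale by (-3, -2): (-21/5, -52/5) → (63/5, 104/5)

T(p) = (63/5, 104/5)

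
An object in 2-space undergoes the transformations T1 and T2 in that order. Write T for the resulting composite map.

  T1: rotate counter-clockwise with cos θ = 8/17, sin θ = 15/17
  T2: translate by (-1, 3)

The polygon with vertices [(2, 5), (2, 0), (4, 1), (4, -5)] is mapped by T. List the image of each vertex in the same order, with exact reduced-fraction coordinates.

image vertices: (-76/17, 121/17), (-1/17, 81/17), (0, 7), (90/17, 71/17)

T1 rotate counter-clockwise with cos θ = 8/17, sin θ = 15/17: (2, 5) → (-59/17, 70/17); (2, 0) → (16/17, 30/17); (4, 1) → (1, 4); (4, -5) → (107/17, 20/17)
T2 translate by (-1, 3): (-59/17, 70/17) → (-76/17, 121/17); (16/17, 30/17) → (-1/17, 81/17); (1, 4) → (0, 7); (107/17, 20/17) → (90/17, 71/17)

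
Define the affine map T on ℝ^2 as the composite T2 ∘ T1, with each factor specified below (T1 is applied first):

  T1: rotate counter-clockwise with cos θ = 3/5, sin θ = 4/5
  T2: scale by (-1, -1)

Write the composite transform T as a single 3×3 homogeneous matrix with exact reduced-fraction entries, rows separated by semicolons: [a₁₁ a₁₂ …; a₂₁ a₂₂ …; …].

T1 = [3/5 -4/5 0; 4/5 3/5 0; 0 0 1]
T2·T1 = [-3/5 4/5 0; -4/5 -3/5 0; 0 0 1]

T = [-3/5 4/5 0; -4/5 -3/5 0; 0 0 1]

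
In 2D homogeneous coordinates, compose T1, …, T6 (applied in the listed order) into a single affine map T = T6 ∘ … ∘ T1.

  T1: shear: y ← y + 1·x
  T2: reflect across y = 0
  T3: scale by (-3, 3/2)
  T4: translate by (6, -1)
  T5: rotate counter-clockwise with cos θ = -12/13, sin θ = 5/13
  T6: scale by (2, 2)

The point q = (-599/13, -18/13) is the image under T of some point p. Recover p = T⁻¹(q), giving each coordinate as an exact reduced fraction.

T1 = [1 0 0; 1 1 0; 0 0 1]
T2·T1 = [1 0 0; -1 -1 0; 0 0 1]
T3·…·T1 = [-3 0 0; -3/2 -3/2 0; 0 0 1]
T4·…·T1 = [-3 0 6; -3/2 -3/2 -1; 0 0 1]
T5·…·T1 = [87/26 15/26 -67/13; 3/13 18/13 42/13; 0 0 1]
T6·…·T1 = [87/13 15/13 -134/13; 6/13 36/13 84/13; 0 0 1]
det M = 18; M⁻¹ = [2/13 -5/78 2; -1/39 29/78 -8/3; 0 0 1]
M⁻¹ · (-599/13, -18/13)ᵀ = (-5, -2)ᵀ

p = (-5, -2)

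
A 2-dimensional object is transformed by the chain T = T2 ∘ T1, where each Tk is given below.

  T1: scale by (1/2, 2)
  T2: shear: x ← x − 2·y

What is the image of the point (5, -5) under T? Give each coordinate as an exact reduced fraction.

T(p) = (45/2, -10)

T1 scale by (1/2, 2): (5, -5) → (5/2, -10)
T2 shear: x ← x − 2·y: (5/2, -10) → (45/2, -10)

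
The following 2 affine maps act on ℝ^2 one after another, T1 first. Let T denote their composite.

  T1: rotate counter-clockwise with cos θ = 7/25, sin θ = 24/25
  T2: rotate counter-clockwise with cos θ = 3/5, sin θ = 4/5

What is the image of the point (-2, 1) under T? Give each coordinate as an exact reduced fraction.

T1 rotate counter-clockwise with cos θ = 7/25, sin θ = 24/25: (-2, 1) → (-38/25, -41/25)
T2 rotate counter-clockwise with cos θ = 3/5, sin θ = 4/5: (-38/25, -41/25) → (2/5, -11/5)

T(p) = (2/5, -11/5)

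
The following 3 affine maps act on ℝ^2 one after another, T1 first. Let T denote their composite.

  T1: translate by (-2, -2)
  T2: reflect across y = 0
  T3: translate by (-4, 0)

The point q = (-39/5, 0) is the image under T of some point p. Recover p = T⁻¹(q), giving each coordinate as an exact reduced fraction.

p = (-9/5, 2)

T1 = [1 0 -2; 0 1 -2; 0 0 1]
T2·T1 = [1 0 -2; 0 -1 2; 0 0 1]
T3·…·T1 = [1 0 -6; 0 -1 2; 0 0 1]
det M = -1; M⁻¹ = [1 0 6; 0 -1 2; 0 0 1]
M⁻¹ · (-39/5, 0)ᵀ = (-9/5, 2)ᵀ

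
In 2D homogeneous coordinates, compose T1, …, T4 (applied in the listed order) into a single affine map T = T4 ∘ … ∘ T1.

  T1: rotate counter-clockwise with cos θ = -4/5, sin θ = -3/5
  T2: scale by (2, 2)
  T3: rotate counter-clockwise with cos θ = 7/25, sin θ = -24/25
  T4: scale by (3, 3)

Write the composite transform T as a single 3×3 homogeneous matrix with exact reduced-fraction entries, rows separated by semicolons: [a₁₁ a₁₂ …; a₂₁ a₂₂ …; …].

T1 = [-4/5 3/5 0; -3/5 -4/5 0; 0 0 1]
T2·T1 = [-8/5 6/5 0; -6/5 -8/5 0; 0 0 1]
T3·…·T1 = [-8/5 -6/5 0; 6/5 -8/5 0; 0 0 1]
T4·…·T1 = [-24/5 -18/5 0; 18/5 -24/5 0; 0 0 1]

T = [-24/5 -18/5 0; 18/5 -24/5 0; 0 0 1]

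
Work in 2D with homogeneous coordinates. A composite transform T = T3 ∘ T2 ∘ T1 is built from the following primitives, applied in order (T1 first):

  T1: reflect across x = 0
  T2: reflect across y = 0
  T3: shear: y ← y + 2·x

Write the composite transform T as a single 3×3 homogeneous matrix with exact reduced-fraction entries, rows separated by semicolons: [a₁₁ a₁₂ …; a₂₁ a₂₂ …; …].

T = [-1 0 0; -2 -1 0; 0 0 1]

T1 = [-1 0 0; 0 1 0; 0 0 1]
T2·T1 = [-1 0 0; 0 -1 0; 0 0 1]
T3·…·T1 = [-1 0 0; -2 -1 0; 0 0 1]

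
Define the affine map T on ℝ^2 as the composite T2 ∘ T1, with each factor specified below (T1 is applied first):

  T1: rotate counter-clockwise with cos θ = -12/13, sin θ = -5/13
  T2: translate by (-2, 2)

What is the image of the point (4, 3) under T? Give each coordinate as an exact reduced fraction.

T1 rotate counter-clockwise with cos θ = -12/13, sin θ = -5/13: (4, 3) → (-33/13, -56/13)
T2 translate by (-2, 2): (-33/13, -56/13) → (-59/13, -30/13)

T(p) = (-59/13, -30/13)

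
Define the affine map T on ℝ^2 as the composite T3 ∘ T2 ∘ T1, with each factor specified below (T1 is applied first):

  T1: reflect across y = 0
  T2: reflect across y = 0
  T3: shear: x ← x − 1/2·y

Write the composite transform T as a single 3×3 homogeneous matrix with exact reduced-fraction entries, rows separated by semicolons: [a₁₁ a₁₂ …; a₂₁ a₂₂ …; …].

T = [1 -1/2 0; 0 1 0; 0 0 1]

T1 = [1 0 0; 0 -1 0; 0 0 1]
T2·T1 = [1 0 0; 0 1 0; 0 0 1]
T3·…·T1 = [1 -1/2 0; 0 1 0; 0 0 1]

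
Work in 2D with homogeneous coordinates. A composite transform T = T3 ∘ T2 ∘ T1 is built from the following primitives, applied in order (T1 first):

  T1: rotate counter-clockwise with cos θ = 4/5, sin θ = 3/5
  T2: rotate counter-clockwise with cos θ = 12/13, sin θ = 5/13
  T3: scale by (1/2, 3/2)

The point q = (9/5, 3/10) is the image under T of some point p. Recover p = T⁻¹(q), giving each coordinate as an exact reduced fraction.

T1 = [4/5 -3/5 0; 3/5 4/5 0; 0 0 1]
T2·T1 = [33/65 -56/65 0; 56/65 33/65 0; 0 0 1]
T3·…·T1 = [33/130 -28/65 0; 84/65 99/130 0; 0 0 1]
det M = 3/4; M⁻¹ = [66/65 112/195 0; -112/65 22/65 0; 0 0 1]
M⁻¹ · (9/5, 3/10)ᵀ = (2, -3)ᵀ

p = (2, -3)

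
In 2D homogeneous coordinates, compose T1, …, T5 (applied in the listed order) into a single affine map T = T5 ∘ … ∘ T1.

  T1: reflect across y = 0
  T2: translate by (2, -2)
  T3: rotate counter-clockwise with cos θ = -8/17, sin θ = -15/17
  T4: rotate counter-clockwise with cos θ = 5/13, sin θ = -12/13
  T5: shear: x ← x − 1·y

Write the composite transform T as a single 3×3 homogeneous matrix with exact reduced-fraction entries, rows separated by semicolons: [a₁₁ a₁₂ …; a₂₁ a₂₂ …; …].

T = [-241/221 -199/221 -880/221; 21/221 220/221 482/221; 0 0 1]

T1 = [1 0 0; 0 -1 0; 0 0 1]
T2·T1 = [1 0 2; 0 -1 -2; 0 0 1]
T3·…·T1 = [-8/17 -15/17 -46/17; -15/17 8/17 -14/17; 0 0 1]
T4·…·T1 = [-220/221 21/221 -398/221; 21/221 220/221 482/221; 0 0 1]
T5·…·T1 = [-241/221 -199/221 -880/221; 21/221 220/221 482/221; 0 0 1]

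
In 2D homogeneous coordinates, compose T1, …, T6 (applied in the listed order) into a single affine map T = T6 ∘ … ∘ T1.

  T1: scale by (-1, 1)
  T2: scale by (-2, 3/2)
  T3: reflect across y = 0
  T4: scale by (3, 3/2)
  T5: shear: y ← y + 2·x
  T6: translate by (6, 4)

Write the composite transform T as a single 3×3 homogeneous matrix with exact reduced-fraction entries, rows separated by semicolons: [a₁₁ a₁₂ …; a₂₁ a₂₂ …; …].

T1 = [-1 0 0; 0 1 0; 0 0 1]
T2·T1 = [2 0 0; 0 3/2 0; 0 0 1]
T3·…·T1 = [2 0 0; 0 -3/2 0; 0 0 1]
T4·…·T1 = [6 0 0; 0 -9/4 0; 0 0 1]
T5·…·T1 = [6 0 0; 12 -9/4 0; 0 0 1]
T6·…·T1 = [6 0 6; 12 -9/4 4; 0 0 1]

T = [6 0 6; 12 -9/4 4; 0 0 1]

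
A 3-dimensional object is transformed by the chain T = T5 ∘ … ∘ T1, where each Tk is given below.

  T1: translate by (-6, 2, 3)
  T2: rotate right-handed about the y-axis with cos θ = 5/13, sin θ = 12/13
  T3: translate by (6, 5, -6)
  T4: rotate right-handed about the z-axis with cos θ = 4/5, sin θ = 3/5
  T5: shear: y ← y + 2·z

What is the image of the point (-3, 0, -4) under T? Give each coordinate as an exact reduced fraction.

T1 translate by (-6, 2, 3): (-3, 0, -4) → (-9, 2, -1)
T2 rotate right-handed about the y-axis with cos θ = 5/13, sin θ = 12/13: (-9, 2, -1) → (-57/13, 2, 103/13)
T3 translate by (6, 5, -6): (-57/13, 2, 103/13) → (21/13, 7, 25/13)
T4 rotate right-handed about the z-axis with cos θ = 4/5, sin θ = 3/5: (21/13, 7, 25/13) → (-189/65, 427/65, 25/13)
T5 shear: y ← y + 2·z: (-189/65, 427/65, 25/13) → (-189/65, 677/65, 25/13)

T(p) = (-189/65, 677/65, 25/13)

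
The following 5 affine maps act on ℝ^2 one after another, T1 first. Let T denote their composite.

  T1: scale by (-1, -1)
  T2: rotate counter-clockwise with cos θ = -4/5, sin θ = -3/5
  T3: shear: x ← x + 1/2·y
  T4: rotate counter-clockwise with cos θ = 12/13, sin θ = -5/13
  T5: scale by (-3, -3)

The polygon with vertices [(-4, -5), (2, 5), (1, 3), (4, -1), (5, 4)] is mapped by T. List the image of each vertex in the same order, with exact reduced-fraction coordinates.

image vertices: (84/5, 69/5), (-606/65, -846/65), (-63/13, -201/26), (-948/65, 57/65), (-1311/65, -1527/130)

T1 scale by (-1, -1): (-4, -5) → (4, 5); (2, 5) → (-2, -5); (1, 3) → (-1, -3); (4, -1) → (-4, 1); (5, 4) → (-5, -4)
T2 rotate counter-clockwise with cos θ = -4/5, sin θ = -3/5: (4, 5) → (-1/5, -32/5); (-2, -5) → (-7/5, 26/5); (-1, -3) → (-1, 3); (-4, 1) → (19/5, 8/5); (-5, -4) → (8/5, 31/5)
T3 shear: x ← x + 1/2·y: (-1/5, -32/5) → (-17/5, -32/5); (-7/5, 26/5) → (6/5, 26/5); (-1, 3) → (1/2, 3); (19/5, 8/5) → (23/5, 8/5); (8/5, 31/5) → (47/10, 31/5)
T4 rotate counter-clockwise with cos θ = 12/13, sin θ = -5/13: (-17/5, -32/5) → (-28/5, -23/5); (6/5, 26/5) → (202/65, 282/65); (1/2, 3) → (21/13, 67/26); (23/5, 8/5) → (316/65, -19/65); (47/10, 31/5) → (437/65, 509/130)
T5 scale by (-3, -3): (-28/5, -23/5) → (84/5, 69/5); (202/65, 282/65) → (-606/65, -846/65); (21/13, 67/26) → (-63/13, -201/26); (316/65, -19/65) → (-948/65, 57/65); (437/65, 509/130) → (-1311/65, -1527/130)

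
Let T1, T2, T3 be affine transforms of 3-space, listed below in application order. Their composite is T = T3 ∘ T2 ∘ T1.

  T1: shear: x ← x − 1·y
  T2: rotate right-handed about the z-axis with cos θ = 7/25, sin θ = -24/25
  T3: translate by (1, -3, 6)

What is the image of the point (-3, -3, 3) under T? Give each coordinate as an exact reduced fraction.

T1 shear: x ← x − 1·y: (-3, -3, 3) → (0, -3, 3)
T2 rotate right-handed about the z-axis with cos θ = 7/25, sin θ = -24/25: (0, -3, 3) → (-72/25, -21/25, 3)
T3 translate by (1, -3, 6): (-72/25, -21/25, 3) → (-47/25, -96/25, 9)

T(p) = (-47/25, -96/25, 9)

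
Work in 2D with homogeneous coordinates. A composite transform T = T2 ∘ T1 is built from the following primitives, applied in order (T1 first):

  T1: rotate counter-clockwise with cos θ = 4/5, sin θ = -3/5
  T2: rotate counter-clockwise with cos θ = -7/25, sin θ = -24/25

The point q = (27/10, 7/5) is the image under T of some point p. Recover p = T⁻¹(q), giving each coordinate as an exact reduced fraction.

T1 = [4/5 3/5 0; -3/5 4/5 0; 0 0 1]
T2·T1 = [-4/5 3/5 0; -3/5 -4/5 0; 0 0 1]
det M = 1; M⁻¹ = [-4/5 -3/5 0; 3/5 -4/5 0; 0 0 1]
M⁻¹ · (27/10, 7/5)ᵀ = (-3, 1/2)ᵀ

p = (-3, 1/2)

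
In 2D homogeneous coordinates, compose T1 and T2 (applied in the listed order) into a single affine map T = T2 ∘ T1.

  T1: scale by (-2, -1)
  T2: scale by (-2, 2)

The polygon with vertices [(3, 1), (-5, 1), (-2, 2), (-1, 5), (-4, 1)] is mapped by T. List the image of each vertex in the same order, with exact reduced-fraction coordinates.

T1 scale by (-2, -1): (3, 1) → (-6, -1); (-5, 1) → (10, -1); (-2, 2) → (4, -2); (-1, 5) → (2, -5); (-4, 1) → (8, -1)
T2 scale by (-2, 2): (-6, -1) → (12, -2); (10, -1) → (-20, -2); (4, -2) → (-8, -4); (2, -5) → (-4, -10); (8, -1) → (-16, -2)

image vertices: (12, -2), (-20, -2), (-8, -4), (-4, -10), (-16, -2)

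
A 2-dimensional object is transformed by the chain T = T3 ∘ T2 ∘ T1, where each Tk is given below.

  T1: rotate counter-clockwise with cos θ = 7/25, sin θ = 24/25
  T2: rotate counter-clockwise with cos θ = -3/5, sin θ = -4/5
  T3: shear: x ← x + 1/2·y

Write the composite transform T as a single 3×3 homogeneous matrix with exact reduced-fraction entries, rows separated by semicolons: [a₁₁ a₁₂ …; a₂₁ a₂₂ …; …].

T = [1/5 11/10 0; -4/5 3/5 0; 0 0 1]

T1 = [7/25 -24/25 0; 24/25 7/25 0; 0 0 1]
T2·T1 = [3/5 4/5 0; -4/5 3/5 0; 0 0 1]
T3·…·T1 = [1/5 11/10 0; -4/5 3/5 0; 0 0 1]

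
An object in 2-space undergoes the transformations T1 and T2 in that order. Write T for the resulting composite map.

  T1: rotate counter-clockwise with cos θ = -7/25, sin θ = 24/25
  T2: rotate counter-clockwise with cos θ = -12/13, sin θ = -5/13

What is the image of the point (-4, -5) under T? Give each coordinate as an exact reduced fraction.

T1 rotate counter-clockwise with cos θ = -7/25, sin θ = 24/25: (-4, -5) → (148/25, -61/25)
T2 rotate counter-clockwise with cos θ = -12/13, sin θ = -5/13: (148/25, -61/25) → (-2081/325, -8/325)

T(p) = (-2081/325, -8/325)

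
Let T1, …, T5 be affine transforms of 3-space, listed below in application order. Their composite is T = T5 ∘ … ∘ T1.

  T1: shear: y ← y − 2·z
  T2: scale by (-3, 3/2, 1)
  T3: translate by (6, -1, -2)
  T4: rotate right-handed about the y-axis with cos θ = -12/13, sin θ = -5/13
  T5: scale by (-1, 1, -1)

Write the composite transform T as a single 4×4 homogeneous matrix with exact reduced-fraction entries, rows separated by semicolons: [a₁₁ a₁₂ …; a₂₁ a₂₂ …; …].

T = [-36/13 0 5/13 62/13; 0 3/2 -3 -1; 15/13 0 12/13 -54/13; 0 0 0 1]

T1 = [1 0 0 0; 0 1 -2 0; 0 0 1 0; 0 0 0 1]
T2·T1 = [-3 0 0 0; 0 3/2 -3 0; 0 0 1 0; 0 0 0 1]
T3·…·T1 = [-3 0 0 6; 0 3/2 -3 -1; 0 0 1 -2; 0 0 0 1]
T4·…·T1 = [36/13 0 -5/13 -62/13; 0 3/2 -3 -1; -15/13 0 -12/13 54/13; 0 0 0 1]
T5·…·T1 = [-36/13 0 5/13 62/13; 0 3/2 -3 -1; 15/13 0 12/13 -54/13; 0 0 0 1]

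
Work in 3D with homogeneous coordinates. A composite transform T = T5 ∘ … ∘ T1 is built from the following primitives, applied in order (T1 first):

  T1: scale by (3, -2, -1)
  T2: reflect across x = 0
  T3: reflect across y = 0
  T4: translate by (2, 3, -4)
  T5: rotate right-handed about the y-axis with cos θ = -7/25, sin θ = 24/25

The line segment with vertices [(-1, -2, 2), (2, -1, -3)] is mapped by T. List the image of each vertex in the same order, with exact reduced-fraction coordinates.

image vertices: (-179/25, -1, -78/25), (4/25, 1, 103/25)

T1 scale by (3, -2, -1): (-1, -2, 2) → (-3, 4, -2); (2, -1, -3) → (6, 2, 3)
T2 reflect across x = 0: (-3, 4, -2) → (3, 4, -2); (6, 2, 3) → (-6, 2, 3)
T3 reflect across y = 0: (3, 4, -2) → (3, -4, -2); (-6, 2, 3) → (-6, -2, 3)
T4 translate by (2, 3, -4): (3, -4, -2) → (5, -1, -6); (-6, -2, 3) → (-4, 1, -1)
T5 rotate right-handed about the y-axis with cos θ = -7/25, sin θ = 24/25: (5, -1, -6) → (-179/25, -1, -78/25); (-4, 1, -1) → (4/25, 1, 103/25)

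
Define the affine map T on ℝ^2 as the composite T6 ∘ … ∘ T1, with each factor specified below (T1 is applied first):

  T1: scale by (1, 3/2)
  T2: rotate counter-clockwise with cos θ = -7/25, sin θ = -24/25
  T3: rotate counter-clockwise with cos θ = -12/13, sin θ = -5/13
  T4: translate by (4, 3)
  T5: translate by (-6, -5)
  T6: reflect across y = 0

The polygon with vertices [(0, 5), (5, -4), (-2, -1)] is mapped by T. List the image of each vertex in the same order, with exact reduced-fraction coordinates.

image vertices: (-1229/130, 184/65), (1108/325, -1181/325), (-187/650, 1242/325)

T1 scale by (1, 3/2): (0, 5) → (0, 15/2); (5, -4) → (5, -6); (-2, -1) → (-2, -3/2)
T2 rotate counter-clockwise with cos θ = -7/25, sin θ = -24/25: (0, 15/2) → (36/5, -21/10); (5, -6) → (-179/25, -78/25); (-2, -3/2) → (-22/25, 117/50)
T3 rotate counter-clockwise with cos θ = -12/13, sin θ = -5/13: (36/5, -21/10) → (-969/130, -54/65); (-179/25, -78/25) → (1758/325, 1831/325); (-22/25, 117/50) → (1113/650, -592/325)
T4 translate by (4, 3): (-969/130, -54/65) → (-449/130, 141/65); (1758/325, 1831/325) → (3058/325, 2806/325); (1113/650, -592/325) → (3713/650, 383/325)
T5 translate by (-6, -5): (-449/130, 141/65) → (-1229/130, -184/65); (3058/325, 2806/325) → (1108/325, 1181/325); (3713/650, 383/325) → (-187/650, -1242/325)
T6 reflect across y = 0: (-1229/130, -184/65) → (-1229/130, 184/65); (1108/325, 1181/325) → (1108/325, -1181/325); (-187/650, -1242/325) → (-187/650, 1242/325)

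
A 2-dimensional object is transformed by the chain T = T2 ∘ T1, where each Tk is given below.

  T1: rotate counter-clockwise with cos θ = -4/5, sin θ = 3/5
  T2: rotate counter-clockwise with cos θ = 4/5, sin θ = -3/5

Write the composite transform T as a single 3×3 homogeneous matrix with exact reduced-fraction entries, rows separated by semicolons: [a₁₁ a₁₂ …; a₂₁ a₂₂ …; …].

T1 = [-4/5 -3/5 0; 3/5 -4/5 0; 0 0 1]
T2·T1 = [-7/25 -24/25 0; 24/25 -7/25 0; 0 0 1]

T = [-7/25 -24/25 0; 24/25 -7/25 0; 0 0 1]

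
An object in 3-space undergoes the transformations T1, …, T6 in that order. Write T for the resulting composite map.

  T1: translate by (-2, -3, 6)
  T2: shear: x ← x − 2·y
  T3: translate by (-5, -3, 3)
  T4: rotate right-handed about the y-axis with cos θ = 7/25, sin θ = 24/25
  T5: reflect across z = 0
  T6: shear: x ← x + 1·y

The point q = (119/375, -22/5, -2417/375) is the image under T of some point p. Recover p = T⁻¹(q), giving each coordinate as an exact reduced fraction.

T1 = [1 0 0 -2; 0 1 0 -3; 0 0 1 6; 0 0 0 1]
T2·T1 = [1 -2 0 4; 0 1 0 -3; 0 0 1 6; 0 0 0 1]
T3·…·T1 = [1 -2 0 -1; 0 1 0 -6; 0 0 1 9; 0 0 0 1]
T4·…·T1 = [7/25 -14/25 24/25 209/25; 0 1 0 -6; -24/25 48/25 7/25 87/25; 0 0 0 1]
T5·…·T1 = [7/25 -14/25 24/25 209/25; 0 1 0 -6; 24/25 -48/25 -7/25 -87/25; 0 0 0 1]
T6·…·T1 = [7/25 11/25 24/25 59/25; 0 1 0 -6; 24/25 -48/25 -7/25 -87/25; 0 0 0 1]
det M = -1; M⁻¹ = [7/25 43/25 24/25 13; 0 1 0 6; 24/25 -24/25 -7/25 -9; 0 0 0 1]
M⁻¹ · (119/375, -22/5, -2417/375)ᵀ = (-2/3, 8/5, -8/3)ᵀ

p = (-2/3, 8/5, -8/3)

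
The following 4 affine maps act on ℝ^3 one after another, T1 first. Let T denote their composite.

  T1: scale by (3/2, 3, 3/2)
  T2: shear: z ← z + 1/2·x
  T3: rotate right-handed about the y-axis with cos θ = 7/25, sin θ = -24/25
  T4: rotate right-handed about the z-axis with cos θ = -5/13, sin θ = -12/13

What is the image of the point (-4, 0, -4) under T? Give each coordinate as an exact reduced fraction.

T1 scale by (3/2, 3, 3/2): (-4, 0, -4) → (-6, 0, -6)
T2 shear: z ← z + 1/2·x: (-6, 0, -6) → (-6, 0, -9)
T3 rotate right-handed about the y-axis with cos θ = 7/25, sin θ = -24/25: (-6, 0, -9) → (174/25, 0, -207/25)
T4 rotate right-handed about the z-axis with cos θ = -5/13, sin θ = -12/13: (174/25, 0, -207/25) → (-174/65, -2088/325, -207/25)

T(p) = (-174/65, -2088/325, -207/25)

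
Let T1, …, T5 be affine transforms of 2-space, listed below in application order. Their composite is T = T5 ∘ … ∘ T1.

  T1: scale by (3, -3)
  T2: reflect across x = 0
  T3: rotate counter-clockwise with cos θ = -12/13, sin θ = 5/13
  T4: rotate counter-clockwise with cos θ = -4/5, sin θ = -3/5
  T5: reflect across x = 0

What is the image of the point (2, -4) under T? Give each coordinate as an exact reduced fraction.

T1 scale by (3, -3): (2, -4) → (6, 12)
T2 reflect across x = 0: (6, 12) → (-6, 12)
T3 rotate counter-clockwise with cos θ = -12/13, sin θ = 5/13: (-6, 12) → (12/13, -174/13)
T4 rotate counter-clockwise with cos θ = -4/5, sin θ = -3/5: (12/13, -174/13) → (-114/13, 132/13)
T5 reflect across x = 0: (-114/13, 132/13) → (114/13, 132/13)

T(p) = (114/13, 132/13)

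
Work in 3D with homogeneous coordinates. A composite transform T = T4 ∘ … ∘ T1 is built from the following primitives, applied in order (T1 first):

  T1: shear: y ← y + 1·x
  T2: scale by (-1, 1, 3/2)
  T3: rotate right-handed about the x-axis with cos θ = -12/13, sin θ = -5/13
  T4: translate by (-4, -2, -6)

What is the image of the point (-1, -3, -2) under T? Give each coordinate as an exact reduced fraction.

T(p) = (-3, 7/13, -22/13)

T1 shear: y ← y + 1·x: (-1, -3, -2) → (-1, -4, -2)
T2 scale by (-1, 1, 3/2): (-1, -4, -2) → (1, -4, -3)
T3 rotate right-handed about the x-axis with cos θ = -12/13, sin θ = -5/13: (1, -4, -3) → (1, 33/13, 56/13)
T4 translate by (-4, -2, -6): (1, 33/13, 56/13) → (-3, 7/13, -22/13)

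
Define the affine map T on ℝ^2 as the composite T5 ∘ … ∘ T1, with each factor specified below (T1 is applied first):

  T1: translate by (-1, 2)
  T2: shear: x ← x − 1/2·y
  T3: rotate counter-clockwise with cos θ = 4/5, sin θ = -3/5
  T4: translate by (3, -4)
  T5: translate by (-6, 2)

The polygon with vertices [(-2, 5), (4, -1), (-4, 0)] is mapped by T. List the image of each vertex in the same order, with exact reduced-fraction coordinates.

image vertices: (-4, 15/2), (-2/5, -27/10), (-33/5, 16/5)

T1 translate by (-1, 2): (-2, 5) → (-3, 7); (4, -1) → (3, 1); (-4, 0) → (-5, 2)
T2 shear: x ← x − 1/2·y: (-3, 7) → (-13/2, 7); (3, 1) → (5/2, 1); (-5, 2) → (-6, 2)
T3 rotate counter-clockwise with cos θ = 4/5, sin θ = -3/5: (-13/2, 7) → (-1, 19/2); (5/2, 1) → (13/5, -7/10); (-6, 2) → (-18/5, 26/5)
T4 translate by (3, -4): (-1, 19/2) → (2, 11/2); (13/5, -7/10) → (28/5, -47/10); (-18/5, 26/5) → (-3/5, 6/5)
T5 translate by (-6, 2): (2, 11/2) → (-4, 15/2); (28/5, -47/10) → (-2/5, -27/10); (-3/5, 6/5) → (-33/5, 16/5)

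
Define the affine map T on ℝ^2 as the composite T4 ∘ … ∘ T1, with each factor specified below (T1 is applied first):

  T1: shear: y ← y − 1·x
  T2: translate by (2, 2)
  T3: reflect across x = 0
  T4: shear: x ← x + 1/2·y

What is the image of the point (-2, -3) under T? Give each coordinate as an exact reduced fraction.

T1 shear: y ← y − 1·x: (-2, -3) → (-2, -1)
T2 translate by (2, 2): (-2, -1) → (0, 1)
T3 reflect across x = 0: (0, 1) → (0, 1)
T4 shear: x ← x + 1/2·y: (0, 1) → (1/2, 1)

T(p) = (1/2, 1)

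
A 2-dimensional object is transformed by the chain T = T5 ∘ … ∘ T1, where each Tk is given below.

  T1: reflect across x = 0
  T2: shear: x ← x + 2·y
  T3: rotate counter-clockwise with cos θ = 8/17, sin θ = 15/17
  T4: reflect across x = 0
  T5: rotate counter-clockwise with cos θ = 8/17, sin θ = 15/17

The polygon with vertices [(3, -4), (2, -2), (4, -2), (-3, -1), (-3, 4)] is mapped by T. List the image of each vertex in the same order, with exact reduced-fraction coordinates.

T1 reflect across x = 0: (3, -4) → (-3, -4); (2, -2) → (-2, -2); (4, -2) → (-4, -2); (-3, -1) → (3, -1); (-3, 4) → (3, 4)
T2 shear: x ← x + 2·y: (-3, -4) → (-11, -4); (-2, -2) → (-6, -2); (-4, -2) → (-8, -2); (3, -1) → (1, -1); (3, 4) → (11, 4)
T3 rotate counter-clockwise with cos θ = 8/17, sin θ = 15/17: (-11, -4) → (-28/17, -197/17); (-6, -2) → (-18/17, -106/17); (-8, -2) → (-2, -8); (1, -1) → (23/17, 7/17); (11, 4) → (28/17, 197/17)
T4 reflect across x = 0: (-28/17, -197/17) → (28/17, -197/17); (-18/17, -106/17) → (18/17, -106/17); (-2, -8) → (2, -8); (23/17, 7/17) → (-23/17, 7/17); (28/17, 197/17) → (-28/17, 197/17)
T5 rotate counter-clockwise with cos θ = 8/17, sin θ = 15/17: (28/17, -197/17) → (11, -4); (18/17, -106/17) → (6, -2); (2, -8) → (8, -2); (-23/17, 7/17) → (-1, -1); (-28/17, 197/17) → (-11, 4)

image vertices: (11, -4), (6, -2), (8, -2), (-1, -1), (-11, 4)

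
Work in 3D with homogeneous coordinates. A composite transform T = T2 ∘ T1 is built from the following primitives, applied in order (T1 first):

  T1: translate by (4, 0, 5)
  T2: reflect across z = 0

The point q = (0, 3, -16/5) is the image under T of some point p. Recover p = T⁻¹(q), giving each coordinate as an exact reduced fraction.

p = (-4, 3, -9/5)

T1 = [1 0 0 4; 0 1 0 0; 0 0 1 5; 0 0 0 1]
T2·T1 = [1 0 0 4; 0 1 0 0; 0 0 -1 -5; 0 0 0 1]
det M = -1; M⁻¹ = [1 0 0 -4; 0 1 0 0; 0 0 -1 -5; 0 0 0 1]
M⁻¹ · (0, 3, -16/5)ᵀ = (-4, 3, -9/5)ᵀ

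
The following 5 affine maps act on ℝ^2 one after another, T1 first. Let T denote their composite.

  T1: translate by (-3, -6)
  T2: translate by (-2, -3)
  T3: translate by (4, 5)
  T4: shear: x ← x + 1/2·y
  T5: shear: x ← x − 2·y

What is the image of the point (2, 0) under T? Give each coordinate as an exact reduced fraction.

T(p) = (7, -4)

T1 translate by (-3, -6): (2, 0) → (-1, -6)
T2 translate by (-2, -3): (-1, -6) → (-3, -9)
T3 translate by (4, 5): (-3, -9) → (1, -4)
T4 shear: x ← x + 1/2·y: (1, -4) → (-1, -4)
T5 shear: x ← x − 2·y: (-1, -4) → (7, -4)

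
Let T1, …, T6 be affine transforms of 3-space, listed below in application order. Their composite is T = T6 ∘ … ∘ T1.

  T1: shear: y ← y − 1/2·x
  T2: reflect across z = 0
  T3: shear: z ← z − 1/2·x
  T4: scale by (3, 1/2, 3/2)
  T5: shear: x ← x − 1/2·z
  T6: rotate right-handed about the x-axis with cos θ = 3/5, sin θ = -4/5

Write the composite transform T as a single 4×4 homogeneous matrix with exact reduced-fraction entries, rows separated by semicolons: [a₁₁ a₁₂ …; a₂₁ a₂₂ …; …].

T = [27/8 0 3/4 0; -3/4 3/10 -6/5 0; -1/4 -2/5 -9/10 0; 0 0 0 1]

T1 = [1 0 0 0; -1/2 1 0 0; 0 0 1 0; 0 0 0 1]
T2·T1 = [1 0 0 0; -1/2 1 0 0; 0 0 -1 0; 0 0 0 1]
T3·…·T1 = [1 0 0 0; -1/2 1 0 0; -1/2 0 -1 0; 0 0 0 1]
T4·…·T1 = [3 0 0 0; -1/4 1/2 0 0; -3/4 0 -3/2 0; 0 0 0 1]
T5·…·T1 = [27/8 0 3/4 0; -1/4 1/2 0 0; -3/4 0 -3/2 0; 0 0 0 1]
T6·…·T1 = [27/8 0 3/4 0; -3/4 3/10 -6/5 0; -1/4 -2/5 -9/10 0; 0 0 0 1]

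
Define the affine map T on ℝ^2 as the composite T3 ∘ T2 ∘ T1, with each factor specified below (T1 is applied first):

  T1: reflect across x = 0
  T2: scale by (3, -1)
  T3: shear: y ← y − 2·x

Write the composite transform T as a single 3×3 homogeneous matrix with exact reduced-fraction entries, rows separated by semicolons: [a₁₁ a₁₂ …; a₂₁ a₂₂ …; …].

T1 = [-1 0 0; 0 1 0; 0 0 1]
T2·T1 = [-3 0 0; 0 -1 0; 0 0 1]
T3·…·T1 = [-3 0 0; 6 -1 0; 0 0 1]

T = [-3 0 0; 6 -1 0; 0 0 1]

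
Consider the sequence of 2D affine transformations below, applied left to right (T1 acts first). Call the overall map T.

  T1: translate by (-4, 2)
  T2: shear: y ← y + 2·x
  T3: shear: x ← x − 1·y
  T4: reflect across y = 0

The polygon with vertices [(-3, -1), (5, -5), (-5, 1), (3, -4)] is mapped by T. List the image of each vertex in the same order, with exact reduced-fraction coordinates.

image vertices: (6, 13), (2, 1), (6, 15), (3, 4)

T1 translate by (-4, 2): (-3, -1) → (-7, 1); (5, -5) → (1, -3); (-5, 1) → (-9, 3); (3, -4) → (-1, -2)
T2 shear: y ← y + 2·x: (-7, 1) → (-7, -13); (1, -3) → (1, -1); (-9, 3) → (-9, -15); (-1, -2) → (-1, -4)
T3 shear: x ← x − 1·y: (-7, -13) → (6, -13); (1, -1) → (2, -1); (-9, -15) → (6, -15); (-1, -4) → (3, -4)
T4 reflect across y = 0: (6, -13) → (6, 13); (2, -1) → (2, 1); (6, -15) → (6, 15); (3, -4) → (3, 4)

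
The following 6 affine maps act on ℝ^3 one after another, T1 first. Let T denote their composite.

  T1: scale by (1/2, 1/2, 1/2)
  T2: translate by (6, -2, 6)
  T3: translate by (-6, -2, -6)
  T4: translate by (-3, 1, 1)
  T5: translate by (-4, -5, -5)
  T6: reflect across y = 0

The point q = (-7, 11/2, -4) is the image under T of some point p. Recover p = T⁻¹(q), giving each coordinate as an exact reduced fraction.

p = (0, 5, 0)

T1 = [1/2 0 0 0; 0 1/2 0 0; 0 0 1/2 0; 0 0 0 1]
T2·T1 = [1/2 0 0 6; 0 1/2 0 -2; 0 0 1/2 6; 0 0 0 1]
T3·…·T1 = [1/2 0 0 0; 0 1/2 0 -4; 0 0 1/2 0; 0 0 0 1]
T4·…·T1 = [1/2 0 0 -3; 0 1/2 0 -3; 0 0 1/2 1; 0 0 0 1]
T5·…·T1 = [1/2 0 0 -7; 0 1/2 0 -8; 0 0 1/2 -4; 0 0 0 1]
T6·…·T1 = [1/2 0 0 -7; 0 -1/2 0 8; 0 0 1/2 -4; 0 0 0 1]
det M = -1/8; M⁻¹ = [2 0 0 14; 0 -2 0 16; 0 0 2 8; 0 0 0 1]
M⁻¹ · (-7, 11/2, -4)ᵀ = (0, 5, 0)ᵀ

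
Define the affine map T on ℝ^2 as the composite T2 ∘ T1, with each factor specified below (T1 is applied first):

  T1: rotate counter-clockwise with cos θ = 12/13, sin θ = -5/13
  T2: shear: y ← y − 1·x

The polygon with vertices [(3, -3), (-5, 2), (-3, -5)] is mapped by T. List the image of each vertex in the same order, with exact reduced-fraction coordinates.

T1 rotate counter-clockwise with cos θ = 12/13, sin θ = -5/13: (3, -3) → (21/13, -51/13); (-5, 2) → (-50/13, 49/13); (-3, -5) → (-61/13, -45/13)
T2 shear: y ← y − 1·x: (21/13, -51/13) → (21/13, -72/13); (-50/13, 49/13) → (-50/13, 99/13); (-61/13, -45/13) → (-61/13, 16/13)

image vertices: (21/13, -72/13), (-50/13, 99/13), (-61/13, 16/13)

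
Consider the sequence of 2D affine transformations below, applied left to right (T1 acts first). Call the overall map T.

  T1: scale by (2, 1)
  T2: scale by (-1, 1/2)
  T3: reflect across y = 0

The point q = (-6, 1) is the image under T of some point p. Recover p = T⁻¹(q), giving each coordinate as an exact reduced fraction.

p = (3, -2)

T1 = [2 0 0; 0 1 0; 0 0 1]
T2·T1 = [-2 0 0; 0 1/2 0; 0 0 1]
T3·…·T1 = [-2 0 0; 0 -1/2 0; 0 0 1]
det M = 1; M⁻¹ = [-1/2 0 0; 0 -2 0; 0 0 1]
M⁻¹ · (-6, 1)ᵀ = (3, -2)ᵀ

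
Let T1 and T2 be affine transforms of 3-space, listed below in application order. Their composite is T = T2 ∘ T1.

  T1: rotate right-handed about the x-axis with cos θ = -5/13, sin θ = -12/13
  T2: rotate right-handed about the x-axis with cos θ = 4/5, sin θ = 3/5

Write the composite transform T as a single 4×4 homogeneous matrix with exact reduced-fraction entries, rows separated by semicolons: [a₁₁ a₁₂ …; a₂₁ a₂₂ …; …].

T1 = [1 0 0 0; 0 -5/13 12/13 0; 0 -12/13 -5/13 0; 0 0 0 1]
T2·T1 = [1 0 0 0; 0 16/65 63/65 0; 0 -63/65 16/65 0; 0 0 0 1]

T = [1 0 0 0; 0 16/65 63/65 0; 0 -63/65 16/65 0; 0 0 0 1]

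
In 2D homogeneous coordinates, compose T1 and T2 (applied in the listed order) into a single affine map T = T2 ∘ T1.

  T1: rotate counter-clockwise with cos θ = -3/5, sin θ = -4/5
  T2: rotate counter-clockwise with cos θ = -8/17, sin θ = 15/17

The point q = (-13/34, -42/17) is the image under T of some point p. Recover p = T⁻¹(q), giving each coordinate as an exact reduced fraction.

p = (0, -5/2)

T1 = [-3/5 4/5 0; -4/5 -3/5 0; 0 0 1]
T2·T1 = [84/85 13/85 0; -13/85 84/85 0; 0 0 1]
det M = 1; M⁻¹ = [84/85 -13/85 0; 13/85 84/85 0; 0 0 1]
M⁻¹ · (-13/34, -42/17)ᵀ = (0, -5/2)ᵀ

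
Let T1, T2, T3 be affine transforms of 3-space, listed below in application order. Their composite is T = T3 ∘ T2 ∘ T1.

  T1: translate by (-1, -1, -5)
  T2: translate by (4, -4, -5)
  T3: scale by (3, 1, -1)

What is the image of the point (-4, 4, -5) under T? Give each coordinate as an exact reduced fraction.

T(p) = (-3, -1, 15)

T1 translate by (-1, -1, -5): (-4, 4, -5) → (-5, 3, -10)
T2 translate by (4, -4, -5): (-5, 3, -10) → (-1, -1, -15)
T3 scale by (3, 1, -1): (-1, -1, -15) → (-3, -1, 15)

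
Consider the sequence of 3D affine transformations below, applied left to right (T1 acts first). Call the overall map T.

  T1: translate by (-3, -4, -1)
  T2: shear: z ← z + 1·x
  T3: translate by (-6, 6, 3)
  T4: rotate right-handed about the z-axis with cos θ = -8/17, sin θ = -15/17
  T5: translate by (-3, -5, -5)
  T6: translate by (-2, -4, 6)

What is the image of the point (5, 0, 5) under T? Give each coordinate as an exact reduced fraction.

T1 translate by (-3, -4, -1): (5, 0, 5) → (2, -4, 4)
T2 shear: z ← z + 1·x: (2, -4, 4) → (2, -4, 6)
T3 translate by (-6, 6, 3): (2, -4, 6) → (-4, 2, 9)
T4 rotate right-handed about the z-axis with cos θ = -8/17, sin θ = -15/17: (-4, 2, 9) → (62/17, 44/17, 9)
T5 translate by (-3, -5, -5): (62/17, 44/17, 9) → (11/17, -41/17, 4)
T6 translate by (-2, -4, 6): (11/17, -41/17, 4) → (-23/17, -109/17, 10)

T(p) = (-23/17, -109/17, 10)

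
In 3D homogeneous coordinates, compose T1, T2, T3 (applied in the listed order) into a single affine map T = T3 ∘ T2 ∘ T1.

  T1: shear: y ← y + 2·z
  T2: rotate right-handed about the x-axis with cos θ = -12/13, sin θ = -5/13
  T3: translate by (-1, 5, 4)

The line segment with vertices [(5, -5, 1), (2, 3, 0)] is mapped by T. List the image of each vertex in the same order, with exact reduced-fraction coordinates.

T1 shear: y ← y + 2·z: (5, -5, 1) → (5, -3, 1); (2, 3, 0) → (2, 3, 0)
T2 rotate right-handed about the x-axis with cos θ = -12/13, sin θ = -5/13: (5, -3, 1) → (5, 41/13, 3/13); (2, 3, 0) → (2, -36/13, -15/13)
T3 translate by (-1, 5, 4): (5, 41/13, 3/13) → (4, 106/13, 55/13); (2, -36/13, -15/13) → (1, 29/13, 37/13)

image vertices: (4, 106/13, 55/13), (1, 29/13, 37/13)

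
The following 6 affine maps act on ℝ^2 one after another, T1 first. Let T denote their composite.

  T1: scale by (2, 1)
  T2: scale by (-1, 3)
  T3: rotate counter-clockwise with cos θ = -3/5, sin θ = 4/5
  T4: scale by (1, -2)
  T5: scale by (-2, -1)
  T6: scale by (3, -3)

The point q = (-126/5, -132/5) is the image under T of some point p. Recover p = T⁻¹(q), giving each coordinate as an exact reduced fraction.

T1 = [2 0 0; 0 1 0; 0 0 1]
T2·T1 = [-2 0 0; 0 3 0; 0 0 1]
T3·…·T1 = [6/5 -12/5 0; -8/5 -9/5 0; 0 0 1]
T4·…·T1 = [6/5 -12/5 0; 16/5 18/5 0; 0 0 1]
T5·…·T1 = [-12/5 24/5 0; -16/5 -18/5 0; 0 0 1]
T6·…·T1 = [-36/5 72/5 0; 48/5 54/5 0; 0 0 1]
det M = -216; M⁻¹ = [-1/20 1/15 0; 2/45 1/30 0; 0 0 1]
M⁻¹ · (-126/5, -132/5)ᵀ = (-1/2, -2)ᵀ

p = (-1/2, -2)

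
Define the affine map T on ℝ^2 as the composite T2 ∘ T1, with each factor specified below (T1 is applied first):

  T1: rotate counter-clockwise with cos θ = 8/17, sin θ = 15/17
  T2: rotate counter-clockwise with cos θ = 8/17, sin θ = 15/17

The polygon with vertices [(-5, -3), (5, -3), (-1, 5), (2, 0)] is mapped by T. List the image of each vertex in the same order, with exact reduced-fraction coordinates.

T1 rotate counter-clockwise with cos θ = 8/17, sin θ = 15/17: (-5, -3) → (5/17, -99/17); (5, -3) → (5, 3); (-1, 5) → (-83/17, 25/17); (2, 0) → (16/17, 30/17)
T2 rotate counter-clockwise with cos θ = 8/17, sin θ = 15/17: (5/17, -99/17) → (1525/289, -717/289); (5, 3) → (-5/17, 99/17); (-83/17, 25/17) → (-1039/289, -1045/289); (16/17, 30/17) → (-322/289, 480/289)

image vertices: (1525/289, -717/289), (-5/17, 99/17), (-1039/289, -1045/289), (-322/289, 480/289)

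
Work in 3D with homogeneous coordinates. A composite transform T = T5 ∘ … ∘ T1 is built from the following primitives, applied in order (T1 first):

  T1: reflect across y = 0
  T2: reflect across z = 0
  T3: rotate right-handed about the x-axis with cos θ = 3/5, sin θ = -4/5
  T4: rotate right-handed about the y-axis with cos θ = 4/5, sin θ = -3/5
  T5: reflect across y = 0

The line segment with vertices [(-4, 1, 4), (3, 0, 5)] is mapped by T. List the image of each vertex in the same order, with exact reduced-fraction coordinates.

T1 reflect across y = 0: (-4, 1, 4) → (-4, -1, 4); (3, 0, 5) → (3, 0, 5)
T2 reflect across z = 0: (-4, -1, 4) → (-4, -1, -4); (3, 0, 5) → (3, 0, -5)
T3 rotate right-handed about the x-axis with cos θ = 3/5, sin θ = -4/5: (-4, -1, -4) → (-4, -19/5, -8/5); (3, 0, -5) → (3, -4, -3)
T4 rotate right-handed about the y-axis with cos θ = 4/5, sin θ = -3/5: (-4, -19/5, -8/5) → (-56/25, -19/5, -92/25); (3, -4, -3) → (21/5, -4, -3/5)
T5 reflect across y = 0: (-56/25, -19/5, -92/25) → (-56/25, 19/5, -92/25); (21/5, -4, -3/5) → (21/5, 4, -3/5)

image vertices: (-56/25, 19/5, -92/25), (21/5, 4, -3/5)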